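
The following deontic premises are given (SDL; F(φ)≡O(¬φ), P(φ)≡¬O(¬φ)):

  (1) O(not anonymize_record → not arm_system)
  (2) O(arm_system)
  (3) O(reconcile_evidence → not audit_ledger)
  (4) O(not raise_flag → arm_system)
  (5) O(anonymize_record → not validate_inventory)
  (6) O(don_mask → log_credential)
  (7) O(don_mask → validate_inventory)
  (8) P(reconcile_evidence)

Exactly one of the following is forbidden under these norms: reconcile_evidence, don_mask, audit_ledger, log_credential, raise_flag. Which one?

Premise 2 gives O(arm_system).
Premise 1, O(not anonymize_record → not arm_system), contraposes to O(arm_system → anonymize_record); with O(arm_system) we get O(anonymize_record).
From O(anonymize_record) and premise 5, O(anonymize_record → not validate_inventory), we obtain O(not validate_inventory).
The contrapositive of premise 7 (O(don_mask → validate_inventory)) is O(not validate_inventory → not don_mask), and O(not validate_inventory) is already established, so O(not don_mask).
So O(not don_mask) holds, i.e. don_mask is forbidden. None of the other listed options is forbidden under the premises.

don_mask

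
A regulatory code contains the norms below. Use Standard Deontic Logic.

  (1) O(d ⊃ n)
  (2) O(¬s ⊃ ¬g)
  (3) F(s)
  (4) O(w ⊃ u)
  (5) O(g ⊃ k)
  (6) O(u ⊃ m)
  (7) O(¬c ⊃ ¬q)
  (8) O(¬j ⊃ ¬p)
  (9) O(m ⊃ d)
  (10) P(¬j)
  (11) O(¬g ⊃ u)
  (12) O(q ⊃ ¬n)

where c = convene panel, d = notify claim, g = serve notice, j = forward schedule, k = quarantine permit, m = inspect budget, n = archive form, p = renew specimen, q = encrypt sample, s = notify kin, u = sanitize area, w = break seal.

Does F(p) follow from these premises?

Premise 8 is O(¬j ⊃ ¬p), but O(¬j) is not derivable from the premises (the permission P(¬j) asserts only ¬O(j), not O(¬j)), so it does not yield O(¬p).
No other premise forces O(¬p). An ideal world satisfying every premise can still have p true, so F(p) is not derivable.

No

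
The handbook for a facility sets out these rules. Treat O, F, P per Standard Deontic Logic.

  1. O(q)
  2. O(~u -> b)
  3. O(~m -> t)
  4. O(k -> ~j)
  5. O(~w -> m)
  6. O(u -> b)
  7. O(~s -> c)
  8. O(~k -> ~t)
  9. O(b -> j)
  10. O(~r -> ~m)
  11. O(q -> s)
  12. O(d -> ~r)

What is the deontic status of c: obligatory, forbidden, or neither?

Premise 7 is O(~s -> c), but O(~s) is not derivable from the premises, so it does not yield O(c).
No premise or chain of K-axiom applications forces O(c), and none forces O(~c). So c is neither obligatory nor forbidden under these norms.

Neither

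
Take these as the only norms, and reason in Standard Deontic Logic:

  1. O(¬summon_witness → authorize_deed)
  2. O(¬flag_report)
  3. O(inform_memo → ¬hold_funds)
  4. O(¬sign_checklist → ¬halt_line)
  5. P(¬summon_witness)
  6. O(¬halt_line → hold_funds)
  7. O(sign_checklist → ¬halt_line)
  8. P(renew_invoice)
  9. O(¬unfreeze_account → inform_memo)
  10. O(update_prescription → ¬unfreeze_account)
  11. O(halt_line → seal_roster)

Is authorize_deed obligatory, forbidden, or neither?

Neither

Premise 1 is O(¬summon_witness → authorize_deed), but O(¬summon_witness) is not derivable from the premises (the permission P(¬summon_witness) asserts only ¬O(summon_witness), not O(¬summon_witness)), so it does not yield O(authorize_deed).
No premise or chain of K-axiom applications forces O(authorize_deed), and none forces O(¬authorize_deed). So authorize_deed is neither obligatory nor forbidden under these norms.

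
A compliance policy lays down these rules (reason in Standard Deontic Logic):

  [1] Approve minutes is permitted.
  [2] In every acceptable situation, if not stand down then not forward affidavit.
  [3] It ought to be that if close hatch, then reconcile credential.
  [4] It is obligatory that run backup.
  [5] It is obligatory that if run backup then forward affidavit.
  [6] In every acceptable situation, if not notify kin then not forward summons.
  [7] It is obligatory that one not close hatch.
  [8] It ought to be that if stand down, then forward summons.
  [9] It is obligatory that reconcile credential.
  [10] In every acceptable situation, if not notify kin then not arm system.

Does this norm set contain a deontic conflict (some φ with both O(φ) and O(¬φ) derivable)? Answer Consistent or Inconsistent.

Premise 3 is O(close_hatch → reconcile_credential); even if O(reconcile_credential) held, inferring O(close_hatch) would be affirming the consequent — invalid.
So O(close_hatch) is not derivable, and the apparent clash with O(¬close_hatch) does not arise.
A world satisfying every obligation exists (e.g. approve_minutes=false, arm_system=false, close_hatch=false, forward_affidavit=true, forward_summons=true, notify_kin=true, reconcile_credential=true, run_backup=true, stand_down=true); no atom is both obligatory and forbidden, so the set is consistent.

Consistent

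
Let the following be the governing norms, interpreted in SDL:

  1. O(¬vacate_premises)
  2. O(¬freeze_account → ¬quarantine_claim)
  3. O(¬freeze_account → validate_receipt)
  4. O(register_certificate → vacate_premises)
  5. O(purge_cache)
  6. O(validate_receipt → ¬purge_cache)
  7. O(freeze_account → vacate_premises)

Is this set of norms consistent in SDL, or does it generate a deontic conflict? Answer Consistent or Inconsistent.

Inconsistent

Premise 5 states O(purge_cache) outright.
The contrapositive of premise 6 (O(validate_receipt → ¬purge_cache)) is O(purge_cache → ¬validate_receipt), and O(purge_cache) is already established, so O(¬validate_receipt).
Premise 3 is O(¬freeze_account → validate_receipt); contrapositively O(¬validate_receipt → freeze_account). Since O(¬validate_receipt) holds, K gives O(freeze_account).
From O(freeze_account) and premise 7, O(freeze_account → vacate_premises), we obtain O(vacate_premises).
Yet premise 1 states O(¬vacate_premises).
We now have both O(vacate_premises) and O(¬vacate_premises) — vacate_premises is simultaneously obligatory and forbidden, violating the D-axiom.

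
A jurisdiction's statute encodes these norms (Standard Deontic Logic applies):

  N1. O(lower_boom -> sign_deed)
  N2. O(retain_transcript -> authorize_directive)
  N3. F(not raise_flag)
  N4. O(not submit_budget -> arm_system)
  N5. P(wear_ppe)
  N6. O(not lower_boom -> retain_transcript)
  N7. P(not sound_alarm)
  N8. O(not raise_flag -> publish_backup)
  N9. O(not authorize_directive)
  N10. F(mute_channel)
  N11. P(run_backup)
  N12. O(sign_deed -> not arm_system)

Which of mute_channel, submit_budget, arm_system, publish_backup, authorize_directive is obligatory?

Premise 9 gives O(not authorize_directive).
The contrapositive of premise 2 (O(retain_transcript -> authorize_directive)) is O(not authorize_directive -> not retain_transcript), and O(not authorize_directive) is already established, so O(not retain_transcript).
Premise 6 is O(not lower_boom -> retain_transcript); contrapositively O(not retain_transcript -> lower_boom). Since O(not retain_transcript) holds, K gives O(lower_boom).
Premise 1 is O(lower_boom -> sign_deed); since O(lower_boom), deontic closure gives O(sign_deed).
Applying K to premise 12 (O(sign_deed -> not arm_system)) and O(sign_deed) yields O(not arm_system).
Premise 4, O(not submit_budget -> arm_system), contraposes to O(not arm_system -> submit_budget); with O(not arm_system) we get O(submit_budget).
So O(submit_budget) holds — submit_budget is obligatory. None of the other listed options is made obligatory by any chain of premises.

submit_budget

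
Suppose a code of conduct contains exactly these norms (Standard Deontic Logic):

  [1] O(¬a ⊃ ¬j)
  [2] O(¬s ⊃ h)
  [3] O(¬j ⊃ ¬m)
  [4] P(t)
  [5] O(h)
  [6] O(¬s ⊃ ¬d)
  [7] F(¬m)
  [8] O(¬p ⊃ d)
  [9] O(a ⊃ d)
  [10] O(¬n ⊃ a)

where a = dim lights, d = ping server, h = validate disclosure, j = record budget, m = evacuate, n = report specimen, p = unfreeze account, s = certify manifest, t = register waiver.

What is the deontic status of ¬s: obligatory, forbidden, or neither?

Forbidden

Premise 7, F(¬m), is equivalent to O(m).
Premise 3, O(¬j ⊃ ¬m), contraposes to O(m ⊃ j); with O(m) we get O(j).
Premise 1, O(¬a ⊃ ¬j), contraposes to O(j ⊃ a); with O(j) we get O(a).
From O(a) and premise 9, O(a ⊃ d), we obtain O(d).
Premise 6 is O(¬s ⊃ ¬d); contrapositively O(d ⊃ s). Since O(d) holds, K gives O(s).
Premises 2, 4, 5, 8, 10 do not contribute to this derivation.
Thus O(s), which is F(¬s): ¬s is forbidden.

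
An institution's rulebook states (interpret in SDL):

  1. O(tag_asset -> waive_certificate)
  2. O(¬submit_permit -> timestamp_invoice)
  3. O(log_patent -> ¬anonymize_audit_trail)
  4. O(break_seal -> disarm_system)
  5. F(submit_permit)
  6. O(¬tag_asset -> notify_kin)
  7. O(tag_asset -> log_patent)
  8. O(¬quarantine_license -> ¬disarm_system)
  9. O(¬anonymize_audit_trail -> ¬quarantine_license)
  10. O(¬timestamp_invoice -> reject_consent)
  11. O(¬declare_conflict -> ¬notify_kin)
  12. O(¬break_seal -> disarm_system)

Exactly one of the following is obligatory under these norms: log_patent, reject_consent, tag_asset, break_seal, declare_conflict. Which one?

declare_conflict

Premises 12 and 4 cover both cases: O(¬break_seal -> disarm_system) and O(break_seal -> disarm_system). Since ¬break_seal ∨ break_seal is a tautology, O(disarm_system) follows.
Premise 8, O(¬quarantine_license -> ¬disarm_system), contraposes to O(disarm_system -> quarantine_license); with O(disarm_system) we get O(quarantine_license).
The contrapositive of premise 9 (O(¬anonymize_audit_trail -> ¬quarantine_license)) is O(quarantine_license -> anonymize_audit_trail), and O(quarantine_license) is already established, so O(anonymize_audit_trail).
Premise 3, O(log_patent -> ¬anonymize_audit_trail), contraposes to O(anonymize_audit_trail -> ¬log_patent); with O(anonymize_audit_trail) we get O(¬log_patent).
Premise 7, O(tag_asset -> log_patent), contraposes to O(¬log_patent -> ¬tag_asset); with O(¬log_patent) we get O(¬tag_asset).
From O(¬tag_asset) and premise 6, O(¬tag_asset -> notify_kin), we obtain O(notify_kin).
The contrapositive of premise 11 (O(¬declare_conflict -> ¬notify_kin)) is O(notify_kin -> declare_conflict), and O(notify_kin) is already established, so O(declare_conflict).
So O(declare_conflict) holds — declare_conflict is obligatory. None of the other listed options is made obligatory by any chain of premises.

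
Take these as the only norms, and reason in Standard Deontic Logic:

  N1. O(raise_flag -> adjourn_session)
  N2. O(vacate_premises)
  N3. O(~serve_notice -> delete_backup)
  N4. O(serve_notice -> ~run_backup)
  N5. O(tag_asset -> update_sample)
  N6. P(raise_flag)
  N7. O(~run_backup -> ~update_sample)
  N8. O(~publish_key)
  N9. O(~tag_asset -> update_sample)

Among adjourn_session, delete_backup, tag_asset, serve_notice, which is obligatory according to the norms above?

delete_backup

By case analysis on tag_asset: premise 5 gives O(tag_asset -> update_sample) and premise 9 gives O(~tag_asset -> update_sample), so O(update_sample) either way.
Premise 7, O(~run_backup -> ~update_sample), contraposes to O(update_sample -> run_backup); with O(update_sample) we get O(run_backup).
The contrapositive of premise 4 (O(serve_notice -> ~run_backup)) is O(run_backup -> ~serve_notice), and O(run_backup) is already established, so O(~serve_notice).
With premise 3, O(~serve_notice -> delete_backup), the K-axiom yields O(delete_backup).
So O(delete_backup) holds — delete_backup is obligatory. None of the other listed options is made obligatory by any chain of premises.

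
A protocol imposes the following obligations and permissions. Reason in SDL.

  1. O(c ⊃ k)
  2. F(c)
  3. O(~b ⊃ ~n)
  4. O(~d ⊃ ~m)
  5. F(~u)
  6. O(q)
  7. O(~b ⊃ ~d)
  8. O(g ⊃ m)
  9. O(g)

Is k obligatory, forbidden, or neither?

Neither

Premise 1 is O(c ⊃ k), but O(c) is not derivable from the premises, so it does not yield O(k).
No premise or chain of K-axiom applications forces O(k), and none forces O(~k). So k is neither obligatory nor forbidden under these norms.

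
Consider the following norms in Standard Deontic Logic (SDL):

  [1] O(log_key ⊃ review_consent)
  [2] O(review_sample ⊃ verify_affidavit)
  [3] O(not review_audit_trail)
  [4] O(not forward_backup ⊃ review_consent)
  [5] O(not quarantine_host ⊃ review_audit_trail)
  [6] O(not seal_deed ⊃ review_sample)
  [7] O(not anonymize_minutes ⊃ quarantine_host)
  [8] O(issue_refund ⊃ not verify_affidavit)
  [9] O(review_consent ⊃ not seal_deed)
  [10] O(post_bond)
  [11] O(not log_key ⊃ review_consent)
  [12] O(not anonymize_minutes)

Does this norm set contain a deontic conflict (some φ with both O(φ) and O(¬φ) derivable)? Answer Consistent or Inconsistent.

Consistent

Premise 5 is O(not quarantine_host ⊃ review_audit_trail), but O(not quarantine_host) is not derivable from the premises, so it does not yield O(review_audit_trail).
So O(review_audit_trail) is not derivable, and the apparent clash with O(not review_audit_trail) does not arise.
A world satisfying every obligation exists (e.g. anonymize_minutes=false, forward_backup=false, issue_refund=false, log_key=false, post_bond=true, quarantine_host=true, review_audit_trail=false, review_consent=true, review_sample=true, seal_deed=false, verify_affidavit=true); no atom is both obligatory and forbidden, so the set is consistent.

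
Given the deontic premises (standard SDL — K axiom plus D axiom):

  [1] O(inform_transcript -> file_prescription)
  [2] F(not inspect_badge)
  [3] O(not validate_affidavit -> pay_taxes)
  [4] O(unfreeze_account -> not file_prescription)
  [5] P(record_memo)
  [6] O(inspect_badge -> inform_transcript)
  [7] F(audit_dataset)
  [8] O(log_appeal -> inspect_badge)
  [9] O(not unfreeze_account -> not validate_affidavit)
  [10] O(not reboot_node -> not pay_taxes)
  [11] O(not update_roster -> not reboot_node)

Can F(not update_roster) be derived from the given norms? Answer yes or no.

Yes

F(not inspect_badge) at premise 2 means O(inspect_badge).
Applying K to premise 6 (O(inspect_badge -> inform_transcript)) and O(inspect_badge) yields O(inform_transcript).
Applying K to premise 1 (O(inform_transcript -> file_prescription)) and O(inform_transcript) yields O(file_prescription).
The contrapositive of premise 4 (O(unfreeze_account -> not file_prescription)) is O(file_prescription -> not unfreeze_account), and O(file_prescription) is already established, so O(not unfreeze_account).
Applying K to premise 9 (O(not unfreeze_account -> not validate_affidavit)) and O(not unfreeze_account) yields O(not validate_affidavit).
Premise 3 is O(not validate_affidavit -> pay_taxes); since O(not validate_affidavit), deontic closure gives O(pay_taxes).
The contrapositive of premise 10 (O(not reboot_node -> not pay_taxes)) is O(pay_taxes -> reboot_node), and O(pay_taxes) is already established, so O(reboot_node).
The contrapositive of premise 11 (O(not update_roster -> not reboot_node)) is O(reboot_node -> update_roster), and O(reboot_node) is already established, so O(update_roster).
Premises 5, 7, 8 do not contribute to this derivation.
So O(update_roster) holds, i.e. F(not update_roster). The claim follows.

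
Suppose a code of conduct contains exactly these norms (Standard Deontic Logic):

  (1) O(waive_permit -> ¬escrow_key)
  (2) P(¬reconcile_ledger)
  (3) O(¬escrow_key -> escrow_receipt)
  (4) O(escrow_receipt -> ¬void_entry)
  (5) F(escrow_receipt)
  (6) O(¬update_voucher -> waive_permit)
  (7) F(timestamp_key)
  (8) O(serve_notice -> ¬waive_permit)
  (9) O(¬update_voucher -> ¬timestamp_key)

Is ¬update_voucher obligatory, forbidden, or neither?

Premise 5, F(escrow_receipt), is equivalent to O(¬escrow_receipt).
Premise 3 is O(¬escrow_key -> escrow_receipt); contrapositively O(¬escrow_receipt -> escrow_key). Since O(¬escrow_receipt) holds, K gives O(escrow_key).
Premise 1 is O(waive_permit -> ¬escrow_key); contrapositively O(escrow_key -> ¬waive_permit). Since O(escrow_key) holds, K gives O(¬waive_permit).
Premise 6, O(¬update_voucher -> waive_permit), contraposes to O(¬waive_permit -> update_voucher); with O(¬waive_permit) we get O(update_voucher).
Premises 2, 4, 7, 8, 9 do not contribute to this derivation.
Thus O(update_voucher), which is F(¬update_voucher): ¬update_voucher is forbidden.

Forbidden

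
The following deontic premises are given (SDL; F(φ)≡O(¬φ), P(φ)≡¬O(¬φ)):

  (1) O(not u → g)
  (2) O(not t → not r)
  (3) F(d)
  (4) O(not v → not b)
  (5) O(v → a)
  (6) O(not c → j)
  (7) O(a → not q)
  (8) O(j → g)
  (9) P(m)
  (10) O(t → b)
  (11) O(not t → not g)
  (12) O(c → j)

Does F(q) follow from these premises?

By case analysis on not c: premise 6 gives O(not c → j) and premise 12 gives O(c → j), so O(j) either way.
With premise 8, O(j → g), the K-axiom yields O(g).
Premise 11 is O(not t → not g); contrapositively O(g → t). Since O(g) holds, K gives O(t).
Premise 10 is O(t → b); since O(t), deontic closure gives O(b).
The contrapositive of premise 4 (O(not v → not b)) is O(b → v), and O(b) is already established, so O(v).
Premise 5 is O(v → a); since O(v), deontic closure gives O(a).
From O(a) and premise 7, O(a → not q), we obtain O(not q).
Premises 1, 2, 3, 9 do not contribute to this derivation.
So O(not q) holds, i.e. F(q). The claim follows.

Yes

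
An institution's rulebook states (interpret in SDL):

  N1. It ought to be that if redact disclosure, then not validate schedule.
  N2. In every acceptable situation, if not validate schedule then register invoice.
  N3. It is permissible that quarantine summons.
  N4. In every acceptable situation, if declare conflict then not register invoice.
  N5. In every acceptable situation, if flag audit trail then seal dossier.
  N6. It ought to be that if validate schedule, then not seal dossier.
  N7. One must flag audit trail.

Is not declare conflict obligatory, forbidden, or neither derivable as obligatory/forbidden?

From premise 7 we have O(flag_audit_trail).
Premise 5 is O(flag_audit_trail → seal_dossier); since O(flag_audit_trail), deontic closure gives O(seal_dossier).
Premise 6 is O(validate_schedule → ¬seal_dossier); contrapositively O(seal_dossier → ¬validate_schedule). Since O(seal_dossier) holds, K gives O(¬validate_schedule).
With premise 2, O(¬validate_schedule → register_invoice), the K-axiom yields O(register_invoice).
The contrapositive of premise 4 (O(declare_conflict → ¬register_invoice)) is O(register_invoice → ¬declare_conflict), and O(register_invoice) is already established, so O(¬declare_conflict).
Premises 1, 3 do not contribute to this derivation.
Hence ¬declare_conflict is obligatory.

Obligatory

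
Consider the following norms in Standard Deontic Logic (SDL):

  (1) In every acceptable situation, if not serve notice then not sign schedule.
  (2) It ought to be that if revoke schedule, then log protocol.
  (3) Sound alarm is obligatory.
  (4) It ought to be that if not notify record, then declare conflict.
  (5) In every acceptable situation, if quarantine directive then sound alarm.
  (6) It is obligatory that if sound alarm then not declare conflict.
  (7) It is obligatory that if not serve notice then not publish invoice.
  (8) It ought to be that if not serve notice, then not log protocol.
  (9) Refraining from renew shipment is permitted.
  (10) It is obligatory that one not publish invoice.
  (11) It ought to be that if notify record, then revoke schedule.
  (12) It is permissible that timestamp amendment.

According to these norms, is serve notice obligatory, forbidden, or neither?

Obligatory

Premise 3 gives O(sound_alarm).
From O(sound_alarm) and premise 6, O(sound_alarm → ¬declare_conflict), we obtain O(¬declare_conflict).
Premise 4, O(¬notify_record → declare_conflict), contraposes to O(¬declare_conflict → notify_record); with O(¬declare_conflict) we get O(notify_record).
From O(notify_record) and premise 11, O(notify_record → revoke_schedule), we obtain O(revoke_schedule).
Premise 2 is O(revoke_schedule → log_protocol); since O(revoke_schedule), deontic closure gives O(log_protocol).
Premise 8 is O(¬serve_notice → ¬log_protocol); contrapositively O(log_protocol → serve_notice). Since O(log_protocol) holds, K gives O(serve_notice).
Premises 1, 5, 7, 9, 10, 12 do not contribute to this derivation.
Hence serve_notice is obligatory.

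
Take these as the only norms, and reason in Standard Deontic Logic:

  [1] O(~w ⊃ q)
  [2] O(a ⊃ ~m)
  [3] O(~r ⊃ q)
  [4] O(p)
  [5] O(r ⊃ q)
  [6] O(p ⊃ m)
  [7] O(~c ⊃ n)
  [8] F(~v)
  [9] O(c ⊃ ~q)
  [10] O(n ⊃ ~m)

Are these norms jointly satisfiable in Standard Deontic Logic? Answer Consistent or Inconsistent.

Inconsistent

Premises 5 and 3 are O(r ⊃ q) and O(~r ⊃ q); every ideal world satisfies r or ~r, so in either case q holds — hence O(q).
Premise 9, O(c ⊃ ~q), contraposes to O(q ⊃ ~c); with O(q) we get O(~c).
With premise 7, O(~c ⊃ n), the K-axiom yields O(n).
From O(n) and premise 10, O(n ⊃ ~m), we obtain O(~m).
Premise 6 is O(p ⊃ m); contrapositively O(~m ⊃ ~p). Since O(~m) holds, K gives O(~p).
But premise 4 directly asserts O(p).
We now have both O(~p) and O(p) — p is simultaneously obligatory and forbidden, violating the D-axiom.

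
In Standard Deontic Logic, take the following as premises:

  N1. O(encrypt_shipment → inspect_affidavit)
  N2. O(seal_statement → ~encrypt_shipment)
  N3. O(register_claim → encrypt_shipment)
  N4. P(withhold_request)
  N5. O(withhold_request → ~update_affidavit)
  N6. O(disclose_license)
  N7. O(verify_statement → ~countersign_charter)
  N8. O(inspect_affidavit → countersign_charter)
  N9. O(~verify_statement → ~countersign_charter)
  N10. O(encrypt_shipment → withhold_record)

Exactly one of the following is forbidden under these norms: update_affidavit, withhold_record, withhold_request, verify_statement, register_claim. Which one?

register_claim

Premises 9 and 7 are O(~verify_statement → ~countersign_charter) and O(verify_statement → ~countersign_charter); every ideal world satisfies ~verify_statement or verify_statement, so in either case ~countersign_charter holds — hence O(~countersign_charter).
Premise 8 is O(inspect_affidavit → countersign_charter); contrapositively O(~countersign_charter → ~inspect_affidavit). Since O(~countersign_charter) holds, K gives O(~inspect_affidavit).
Premise 1, O(encrypt_shipment → inspect_affidavit), contraposes to O(~inspect_affidavit → ~encrypt_shipment); with O(~inspect_affidavit) we get O(~encrypt_shipment).
Premise 3 is O(register_claim → encrypt_shipment); contrapositively O(~encrypt_shipment → ~register_claim). Since O(~encrypt_shipment) holds, K gives O(~register_claim).
So O(~register_claim) holds, i.e. register_claim is forbidden. None of the other listed options is forbidden under the premises.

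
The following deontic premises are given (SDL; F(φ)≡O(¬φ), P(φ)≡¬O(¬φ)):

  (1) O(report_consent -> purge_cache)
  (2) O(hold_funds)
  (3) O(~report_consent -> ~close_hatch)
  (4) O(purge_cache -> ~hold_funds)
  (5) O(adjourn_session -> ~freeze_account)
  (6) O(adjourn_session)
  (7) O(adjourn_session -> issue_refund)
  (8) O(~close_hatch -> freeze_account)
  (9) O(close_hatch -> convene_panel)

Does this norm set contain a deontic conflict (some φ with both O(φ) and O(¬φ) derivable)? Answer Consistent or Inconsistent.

Inconsistent

Premise 2 states O(hold_funds) outright.
Premise 4 is O(purge_cache -> ~hold_funds); contrapositively O(hold_funds -> ~purge_cache). Since O(hold_funds) holds, K gives O(~purge_cache).
Premise 1 is O(report_consent -> purge_cache); contrapositively O(~purge_cache -> ~report_consent). Since O(~purge_cache) holds, K gives O(~report_consent).
With premise 3, O(~report_consent -> ~close_hatch), the K-axiom yields O(~close_hatch).
Applying K to premise 8 (O(~close_hatch -> freeze_account)) and O(~close_hatch) yields O(freeze_account).
The contrapositive of premise 5 (O(adjourn_session -> ~freeze_account)) is O(freeze_account -> ~adjourn_session), and O(freeze_account) is already established, so O(~adjourn_session).
However, premise 6 gives O(adjourn_session).
We now have both O(~adjourn_session) and O(adjourn_session) — adjourn_session is simultaneously obligatory and forbidden, violating the D-axiom.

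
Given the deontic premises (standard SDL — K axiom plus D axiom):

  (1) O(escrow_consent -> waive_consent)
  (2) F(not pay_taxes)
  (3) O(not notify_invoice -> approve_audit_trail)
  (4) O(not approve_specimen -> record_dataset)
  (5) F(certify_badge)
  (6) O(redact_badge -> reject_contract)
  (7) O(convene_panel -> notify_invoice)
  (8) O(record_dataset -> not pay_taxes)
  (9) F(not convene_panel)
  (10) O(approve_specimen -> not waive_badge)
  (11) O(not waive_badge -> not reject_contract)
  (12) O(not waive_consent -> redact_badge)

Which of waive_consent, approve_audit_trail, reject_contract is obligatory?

Premise 2, F(not pay_taxes), is equivalent to O(pay_taxes).
The contrapositive of premise 8 (O(record_dataset -> not pay_taxes)) is O(pay_taxes -> not record_dataset), and O(pay_taxes) is already established, so O(not record_dataset).
Premise 4 is O(not approve_specimen -> record_dataset); contrapositively O(not record_dataset -> approve_specimen). Since O(not record_dataset) holds, K gives O(approve_specimen).
With premise 10, O(approve_specimen -> not waive_badge), the K-axiom yields O(not waive_badge).
From O(not waive_badge) and premise 11, O(not waive_badge -> not reject_contract), we obtain O(not reject_contract).
Premise 6 is O(redact_badge -> reject_contract); contrapositively O(not reject_contract -> not redact_badge). Since O(not reject_contract) holds, K gives O(not redact_badge).
The contrapositive of premise 12 (O(not waive_consent -> redact_badge)) is O(not redact_badge -> waive_consent), and O(not redact_badge) is already established, so O(waive_consent).
So O(waive_consent) holds — waive_consent is obligatory. None of the other listed options is made obligatory by any chain of premises.

waive_consent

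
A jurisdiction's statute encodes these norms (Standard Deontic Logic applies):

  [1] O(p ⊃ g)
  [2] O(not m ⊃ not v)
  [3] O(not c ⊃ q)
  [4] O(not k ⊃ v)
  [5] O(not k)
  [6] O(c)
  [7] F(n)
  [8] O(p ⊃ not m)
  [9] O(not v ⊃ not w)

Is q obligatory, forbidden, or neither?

Premise 3 is O(not c ⊃ q), but O(not c) is not derivable from the premises, so it does not yield O(q).
No premise or chain of K-axiom applications forces O(q), and none forces O(not q). So q is neither obligatory nor forbidden under these norms.

Neither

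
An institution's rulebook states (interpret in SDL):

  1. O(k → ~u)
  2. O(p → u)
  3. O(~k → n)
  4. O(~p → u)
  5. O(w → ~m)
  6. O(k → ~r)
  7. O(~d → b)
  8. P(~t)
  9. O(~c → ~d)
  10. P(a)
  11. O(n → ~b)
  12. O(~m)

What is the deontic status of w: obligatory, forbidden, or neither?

Premise 5 is O(w → ~m); even if O(~m) held, inferring O(w) would be affirming the consequent — invalid.
No premise or chain of K-axiom applications forces O(w), and none forces O(~w). So w is neither obligatory nor forbidden under these norms.

Neither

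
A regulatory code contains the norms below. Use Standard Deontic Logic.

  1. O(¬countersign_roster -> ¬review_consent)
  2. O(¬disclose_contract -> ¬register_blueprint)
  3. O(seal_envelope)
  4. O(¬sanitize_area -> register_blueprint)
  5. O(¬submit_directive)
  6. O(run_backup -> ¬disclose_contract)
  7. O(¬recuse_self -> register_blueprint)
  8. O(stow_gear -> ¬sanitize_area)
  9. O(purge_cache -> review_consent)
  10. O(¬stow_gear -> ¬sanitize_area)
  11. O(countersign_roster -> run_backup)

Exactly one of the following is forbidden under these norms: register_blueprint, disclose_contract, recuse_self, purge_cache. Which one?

purge_cache

By case analysis on stow_gear: premise 8 gives O(stow_gear -> ¬sanitize_area) and premise 10 gives O(¬stow_gear -> ¬sanitize_area), so O(¬sanitize_area) either way.
From O(¬sanitize_area) and premise 4, O(¬sanitize_area -> register_blueprint), we obtain O(register_blueprint).
Premise 2, O(¬disclose_contract -> ¬register_blueprint), contraposes to O(register_blueprint -> disclose_contract); with O(register_blueprint) we get O(disclose_contract).
Premise 6 is O(run_backup -> ¬disclose_contract); contrapositively O(disclose_contract -> ¬run_backup). Since O(disclose_contract) holds, K gives O(¬run_backup).
Premise 11, O(countersign_roster -> run_backup), contraposes to O(¬run_backup -> ¬countersign_roster); with O(¬run_backup) we get O(¬countersign_roster).
Premise 1 is O(¬countersign_roster -> ¬review_consent); since O(¬countersign_roster), deontic closure gives O(¬review_consent).
Premise 9 is O(purge_cache -> review_consent); contrapositively O(¬review_consent -> ¬purge_cache). Since O(¬review_consent) holds, K gives O(¬purge_cache).
So O(¬purge_cache) holds, i.e. purge_cache is forbidden. None of the other listed options is forbidden under the premises.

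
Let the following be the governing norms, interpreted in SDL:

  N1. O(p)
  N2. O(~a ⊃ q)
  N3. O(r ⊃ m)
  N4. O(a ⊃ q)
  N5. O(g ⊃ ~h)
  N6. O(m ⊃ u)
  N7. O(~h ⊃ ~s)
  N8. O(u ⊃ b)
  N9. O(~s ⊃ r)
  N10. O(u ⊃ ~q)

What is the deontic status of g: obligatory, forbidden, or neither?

Forbidden

Premises 4 and 2 are O(a ⊃ q) and O(~a ⊃ q); every ideal world satisfies a or ~a, so in either case q holds — hence O(q).
Premise 10 is O(u ⊃ ~q); contrapositively O(q ⊃ ~u). Since O(q) holds, K gives O(~u).
Premise 6, O(m ⊃ u), contraposes to O(~u ⊃ ~m); with O(~u) we get O(~m).
Premise 3, O(r ⊃ m), contraposes to O(~m ⊃ ~r); with O(~m) we get O(~r).
Premise 9, O(~s ⊃ r), contraposes to O(~r ⊃ s); with O(~r) we get O(s).
Premise 7, O(~h ⊃ ~s), contraposes to O(s ⊃ h); with O(s) we get O(h).
Premise 5 is O(g ⊃ ~h); contrapositively O(h ⊃ ~g). Since O(h) holds, K gives O(~g).
Premises 1, 8 do not contribute to this derivation.
Thus O(~g), which is F(g): g is forbidden.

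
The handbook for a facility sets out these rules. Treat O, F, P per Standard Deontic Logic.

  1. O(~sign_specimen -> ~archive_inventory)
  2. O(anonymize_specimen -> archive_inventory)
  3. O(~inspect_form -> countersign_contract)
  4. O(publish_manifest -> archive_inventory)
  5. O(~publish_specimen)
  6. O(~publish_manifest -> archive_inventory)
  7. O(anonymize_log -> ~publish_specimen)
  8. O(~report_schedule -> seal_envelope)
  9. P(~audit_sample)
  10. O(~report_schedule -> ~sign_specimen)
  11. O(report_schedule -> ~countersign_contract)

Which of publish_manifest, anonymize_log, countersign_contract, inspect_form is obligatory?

inspect_form

Premises 4 and 6 are O(publish_manifest -> archive_inventory) and O(~publish_manifest -> archive_inventory); every ideal world satisfies publish_manifest or ~publish_manifest, so in either case archive_inventory holds — hence O(archive_inventory).
Premise 1 is O(~sign_specimen -> ~archive_inventory); contrapositively O(archive_inventory -> sign_specimen). Since O(archive_inventory) holds, K gives O(sign_specimen).
Premise 10, O(~report_schedule -> ~sign_specimen), contraposes to O(sign_specimen -> report_schedule); with O(sign_specimen) we get O(report_schedule).
From O(report_schedule) and premise 11, O(report_schedule -> ~countersign_contract), we obtain O(~countersign_contract).
Premise 3, O(~inspect_form -> countersign_contract), contraposes to O(~countersign_contract -> inspect_form); with O(~countersign_contract) we get O(inspect_form).
So O(inspect_form) holds — inspect_form is obligatory. None of the other listed options is made obligatory by any chain of premises.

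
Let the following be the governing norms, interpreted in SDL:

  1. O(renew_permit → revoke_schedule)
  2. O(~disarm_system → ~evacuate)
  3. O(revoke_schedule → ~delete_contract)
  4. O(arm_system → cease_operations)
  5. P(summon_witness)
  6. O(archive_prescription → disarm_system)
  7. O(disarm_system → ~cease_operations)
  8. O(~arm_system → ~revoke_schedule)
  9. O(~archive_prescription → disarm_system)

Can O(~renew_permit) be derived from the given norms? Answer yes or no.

Yes

By case analysis on ~archive_prescription: premise 9 gives O(~archive_prescription → disarm_system) and premise 6 gives O(archive_prescription → disarm_system), so O(disarm_system) either way.
Applying K to premise 7 (O(disarm_system → ~cease_operations)) and O(disarm_system) yields O(~cease_operations).
The contrapositive of premise 4 (O(arm_system → cease_operations)) is O(~cease_operations → ~arm_system), and O(~cease_operations) is already established, so O(~arm_system).
Applying K to premise 8 (O(~arm_system → ~revoke_schedule)) and O(~arm_system) yields O(~revoke_schedule).
Premise 1 is O(renew_permit → revoke_schedule); contrapositively O(~revoke_schedule → ~renew_permit). Since O(~revoke_schedule) holds, K gives O(~renew_permit).
Premises 2, 3, 5 do not contribute to this derivation.
So O(~renew_permit) follows.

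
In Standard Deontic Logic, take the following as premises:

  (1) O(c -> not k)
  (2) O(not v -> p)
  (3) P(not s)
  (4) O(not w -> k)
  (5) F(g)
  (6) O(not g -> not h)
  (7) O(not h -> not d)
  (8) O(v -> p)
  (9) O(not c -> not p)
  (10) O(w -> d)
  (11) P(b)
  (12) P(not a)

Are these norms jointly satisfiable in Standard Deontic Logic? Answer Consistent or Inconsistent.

Inconsistent

Premises 2 and 8 are O(not v -> p) and O(v -> p); every ideal world satisfies not v or v, so in either case p holds — hence O(p).
Premise 9, O(not c -> not p), contraposes to O(p -> c); with O(p) we get O(c).
With premise 1, O(c -> not k), the K-axiom yields O(not k).
The contrapositive of premise 4 (O(not w -> k)) is O(not k -> w), and O(not k) is already established, so O(w).
With premise 10, O(w -> d), the K-axiom yields O(d).
Premise 7 is O(not h -> not d); contrapositively O(d -> h). Since O(d) holds, K gives O(h).
Premise 6 is O(not g -> not h); contrapositively O(h -> g). Since O(h) holds, K gives O(g).
But premise 5, F(g), means O(not g).
We now have both O(g) and O(not g) — g is simultaneously obligatory and forbidden, violating the D-axiom.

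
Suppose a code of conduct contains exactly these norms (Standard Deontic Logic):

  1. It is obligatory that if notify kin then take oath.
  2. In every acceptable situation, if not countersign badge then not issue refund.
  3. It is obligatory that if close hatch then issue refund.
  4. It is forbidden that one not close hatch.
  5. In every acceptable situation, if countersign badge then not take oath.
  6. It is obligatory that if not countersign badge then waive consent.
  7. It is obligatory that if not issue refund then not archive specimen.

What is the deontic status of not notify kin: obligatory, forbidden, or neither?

Obligatory

F(¬close_hatch) at premise 4 means O(close_hatch).
From O(close_hatch) and premise 3, O(close_hatch → issue_refund), we obtain O(issue_refund).
The contrapositive of premise 2 (O(¬countersign_badge → ¬issue_refund)) is O(issue_refund → countersign_badge), and O(issue_refund) is already established, so O(countersign_badge).
Applying K to premise 5 (O(countersign_badge → ¬take_oath)) and O(countersign_badge) yields O(¬take_oath).
Premise 1, O(notify_kin → take_oath), contraposes to O(¬take_oath → ¬notify_kin); with O(¬take_oath) we get O(¬notify_kin).
Premises 6, 7 do not contribute to this derivation.
Hence ¬notify_kin is obligatory.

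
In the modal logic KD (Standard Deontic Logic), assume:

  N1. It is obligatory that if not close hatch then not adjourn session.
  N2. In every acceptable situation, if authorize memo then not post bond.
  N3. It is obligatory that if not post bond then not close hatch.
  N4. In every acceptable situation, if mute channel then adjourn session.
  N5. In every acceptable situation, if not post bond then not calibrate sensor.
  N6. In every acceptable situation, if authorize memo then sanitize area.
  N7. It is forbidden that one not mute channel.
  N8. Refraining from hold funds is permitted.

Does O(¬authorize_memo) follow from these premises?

Yes

Premise 7, F(¬mute_channel), is equivalent to O(mute_channel).
From O(mute_channel) and premise 4, O(mute_channel → adjourn_session), we obtain O(adjourn_session).
The contrapositive of premise 1 (O(¬close_hatch → ¬adjourn_session)) is O(adjourn_session → close_hatch), and O(adjourn_session) is already established, so O(close_hatch).
Premise 3 is O(¬post_bond → ¬close_hatch); contrapositively O(close_hatch → post_bond). Since O(close_hatch) holds, K gives O(post_bond).
Premise 2 is O(authorize_memo → ¬post_bond); contrapositively O(post_bond → ¬authorize_memo). Since O(post_bond) holds, K gives O(¬authorize_memo).
Premises 5, 6, 8 do not contribute to this derivation.
So O(¬authorize_memo) follows.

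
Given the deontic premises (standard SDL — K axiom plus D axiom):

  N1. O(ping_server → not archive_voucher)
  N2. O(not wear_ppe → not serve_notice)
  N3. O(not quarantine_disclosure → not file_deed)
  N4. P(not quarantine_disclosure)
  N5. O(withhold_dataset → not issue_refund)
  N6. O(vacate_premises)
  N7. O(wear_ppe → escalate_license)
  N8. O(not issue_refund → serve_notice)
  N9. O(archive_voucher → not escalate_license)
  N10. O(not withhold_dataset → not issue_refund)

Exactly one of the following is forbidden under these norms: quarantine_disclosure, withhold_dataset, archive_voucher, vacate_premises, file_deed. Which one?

archive_voucher

Premises 5 and 10 are O(withhold_dataset → not issue_refund) and O(not withhold_dataset → not issue_refund); every ideal world satisfies withhold_dataset or not withhold_dataset, so in either case not issue_refund holds — hence O(not issue_refund).
With premise 8, O(not issue_refund → serve_notice), the K-axiom yields O(serve_notice).
Premise 2 is O(not wear_ppe → not serve_notice); contrapositively O(serve_notice → wear_ppe). Since O(serve_notice) holds, K gives O(wear_ppe).
Premise 7 is O(wear_ppe → escalate_license); since O(wear_ppe), deontic closure gives O(escalate_license).
Premise 9, O(archive_voucher → not escalate_license), contraposes to O(escalate_license → not archive_voucher); with O(escalate_license) we get O(not archive_voucher).
So O(not archive_voucher) holds, i.e. archive_voucher is forbidden. None of the other listed options is forbidden under the premises.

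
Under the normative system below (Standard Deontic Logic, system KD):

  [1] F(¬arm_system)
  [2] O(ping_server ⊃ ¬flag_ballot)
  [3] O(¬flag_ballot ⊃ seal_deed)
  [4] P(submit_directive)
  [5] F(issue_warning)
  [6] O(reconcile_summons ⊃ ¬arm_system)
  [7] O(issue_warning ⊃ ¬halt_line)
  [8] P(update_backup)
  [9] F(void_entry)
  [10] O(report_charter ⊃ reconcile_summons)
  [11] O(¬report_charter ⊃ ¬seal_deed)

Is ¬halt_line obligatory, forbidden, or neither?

Neither

Premise 7 is O(issue_warning ⊃ ¬halt_line), but O(issue_warning) is not derivable from the premises, so it does not yield O(¬halt_line).
No premise or chain of K-axiom applications forces O(¬halt_line), and none forces O(halt_line). So ¬halt_line is neither obligatory nor forbidden under these norms.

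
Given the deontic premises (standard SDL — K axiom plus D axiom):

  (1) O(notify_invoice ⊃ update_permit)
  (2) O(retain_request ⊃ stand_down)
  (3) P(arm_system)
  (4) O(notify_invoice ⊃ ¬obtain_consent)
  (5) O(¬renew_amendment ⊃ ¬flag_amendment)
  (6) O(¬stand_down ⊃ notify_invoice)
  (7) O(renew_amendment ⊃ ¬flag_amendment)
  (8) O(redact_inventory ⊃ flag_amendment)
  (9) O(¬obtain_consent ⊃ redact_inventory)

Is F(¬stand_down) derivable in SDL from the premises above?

By case analysis on ¬renew_amendment: premise 5 gives O(¬renew_amendment ⊃ ¬flag_amendment) and premise 7 gives O(renew_amendment ⊃ ¬flag_amendment), so O(¬flag_amendment) either way.
Premise 8 is O(redact_inventory ⊃ flag_amendment); contrapositively O(¬flag_amendment ⊃ ¬redact_inventory). Since O(¬flag_amendment) holds, K gives O(¬redact_inventory).
Premise 9 is O(¬obtain_consent ⊃ redact_inventory); contrapositively O(¬redact_inventory ⊃ obtain_consent). Since O(¬redact_inventory) holds, K gives O(obtain_consent).
Premise 4, O(notify_invoice ⊃ ¬obtain_consent), contraposes to O(obtain_consent ⊃ ¬notify_invoice); with O(obtain_consent) we get O(¬notify_invoice).
Premise 6 is O(¬stand_down ⊃ notify_invoice); contrapositively O(¬notify_invoice ⊃ stand_down). Since O(¬notify_invoice) holds, K gives O(stand_down).
Premises 1, 2, 3 do not contribute to this derivation.
So O(stand_down) holds, i.e. F(¬stand_down). The claim follows.

Yes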